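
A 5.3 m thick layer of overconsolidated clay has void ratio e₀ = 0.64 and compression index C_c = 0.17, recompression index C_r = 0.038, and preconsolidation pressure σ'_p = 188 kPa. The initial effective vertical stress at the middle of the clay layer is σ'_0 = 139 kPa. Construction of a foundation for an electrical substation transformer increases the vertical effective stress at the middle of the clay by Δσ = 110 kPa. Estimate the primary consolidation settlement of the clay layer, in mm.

Final effective stress: σ'_f = 139 + 110 = 249 kPa.
σ'_f = 249 > σ'_p = 188 kPa, so the stress path crosses the preconsolidation pressure — recompression up to σ'_p, then virgin compression beyond:
S_c = H/(1+e₀)·[C_r·log₁₀(σ'_p/σ'_0) + C_c·log₁₀(σ'_f/σ'_p)]
    = 5.3/1.64 × [0.038×log₁₀(188/139) + 0.17×log₁₀(249/188)]
    = 3.2317 × [0.0049834 + 0.020747] = 0.08315 m

S_c ≈ 83.2 mm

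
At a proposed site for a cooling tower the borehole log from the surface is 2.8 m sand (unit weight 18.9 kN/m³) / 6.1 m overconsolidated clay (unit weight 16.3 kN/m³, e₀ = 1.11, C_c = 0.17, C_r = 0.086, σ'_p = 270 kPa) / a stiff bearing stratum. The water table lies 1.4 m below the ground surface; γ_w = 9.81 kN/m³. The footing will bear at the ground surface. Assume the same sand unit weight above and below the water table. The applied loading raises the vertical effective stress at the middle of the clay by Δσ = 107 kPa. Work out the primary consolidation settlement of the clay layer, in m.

S_c ≈ 0.112 m

Mid-depth of clay below the ground surface: z = 2.8 + 6.1/2 = 5.85 m.
Total vertical stress at mid-clay: σ_v = 18.9×2.8 + 16.3×3.05 = 102.63 kPa.
Pore pressure: u = 9.81×(5.85 − 1.4) = 43.655 kPa.
Initial effective stress: σ'_0 = σ_v − u = 102.63 − 43.655 = 58.975 kPa.
Final effective stress: σ'_f = 58.975 + 107 = 165.97 kPa.
σ'_f = 165.97 ≤ σ'_p = 270 kPa, so the clay remains overconsolidated and only the recompression index applies:
S_c = C_r·H/(1+e₀)·log₁₀(σ'_f/σ'_0) = 0.086×6.1/2.11×log₁₀(165.97/58.975)
    = 0.24863 × 0.44936 = 0.1117 m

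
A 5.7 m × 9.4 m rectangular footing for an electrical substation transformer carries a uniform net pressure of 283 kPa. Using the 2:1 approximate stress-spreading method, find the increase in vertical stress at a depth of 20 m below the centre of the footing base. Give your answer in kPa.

Δσ_z ≈ 20.1 kPa

By the 2:1 method the load spreads at 1 horizontal : 2 vertical, so at depth z the loaded area has grown by z in each plan dimension:
Δσ = qBL/((B+z)(L+z)) = 283×5.7×9.4/((5.7+20)(9.4+20)) = 20.068 kPa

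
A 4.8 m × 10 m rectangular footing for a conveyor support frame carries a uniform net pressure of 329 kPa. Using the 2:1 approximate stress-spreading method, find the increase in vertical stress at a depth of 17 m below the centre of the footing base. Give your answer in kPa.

Δσ_z ≈ 26.8 kPa

By the 2:1 method the load spreads at 1 horizontal : 2 vertical, so at depth z the loaded area has grown by z in each plan dimension:
Δσ = qBL/((B+z)(L+z)) = 329×4.8×10/((4.8+17)(10+17)) = 26.83 kPa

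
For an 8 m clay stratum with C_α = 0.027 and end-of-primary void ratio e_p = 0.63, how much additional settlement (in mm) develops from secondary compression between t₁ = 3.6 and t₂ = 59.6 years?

S_s ≈ 162 mm

Secondary compression: S_s = C_α·H/(1+e_p)·log₁₀(t₂/t₁)
S_s = 0.027×8/(1+0.63)×log₁₀(59.6/3.6)
    = 0.1325 × 1.219 = 0.1615 m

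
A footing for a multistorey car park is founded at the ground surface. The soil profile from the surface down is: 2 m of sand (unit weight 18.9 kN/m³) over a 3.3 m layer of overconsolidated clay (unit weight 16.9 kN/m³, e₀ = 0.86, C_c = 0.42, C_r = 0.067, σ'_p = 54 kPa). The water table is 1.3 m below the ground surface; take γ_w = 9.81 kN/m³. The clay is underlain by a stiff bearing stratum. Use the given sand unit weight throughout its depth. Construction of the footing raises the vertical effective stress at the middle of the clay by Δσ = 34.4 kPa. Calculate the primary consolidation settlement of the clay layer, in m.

S_c ≈ 0.127 m

Mid-depth of clay below the ground surface: z = 2 + 3.3/2 = 3.65 m.
Total vertical stress at mid-clay: σ_v = 18.9×2 + 16.9×1.65 = 65.685 kPa.
Pore pressure: u = 9.81×(3.65 − 1.3) = 23.054 kPa.
Initial effective stress: σ'_0 = σ_v − u = 65.685 − 23.054 = 42.631 kPa.
Final effective stress: σ'_f = 42.631 + 34.4 = 77.031 kPa.
σ'_f = 77.031 > σ'_p = 54 kPa, so the stress path crosses the preconsolidation pressure — recompression up to σ'_p, then virgin compression beyond:
S_c = H/(1+e₀)·[C_r·log₁₀(σ'_p/σ'_0) + C_c·log₁₀(σ'_f/σ'_p)]
    = 3.3/1.86 × [0.067×log₁₀(54/42.631) + 0.42×log₁₀(77.031/54)]
    = 1.7742 × [0.0068788 + 0.064794] = 0.1272 m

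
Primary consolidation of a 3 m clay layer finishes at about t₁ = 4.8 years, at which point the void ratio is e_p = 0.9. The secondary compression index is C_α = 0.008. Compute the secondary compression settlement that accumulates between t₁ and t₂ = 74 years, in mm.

Secondary compression: S_s = C_α·H/(1+e_p)·log₁₀(t₂/t₁)
S_s = 0.008×3/(1+0.9)×log₁₀(74/4.8)
    = 0.01263 × 1.188 = 0.01501 m

S_s ≈ 15 mm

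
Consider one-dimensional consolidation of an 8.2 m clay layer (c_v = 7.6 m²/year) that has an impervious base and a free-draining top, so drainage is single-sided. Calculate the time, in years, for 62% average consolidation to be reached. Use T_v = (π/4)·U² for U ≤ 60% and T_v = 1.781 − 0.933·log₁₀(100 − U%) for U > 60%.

t ≈ 2.72 years

Drainage path length: H_d = H = 8.2 m (single drainage).
U > 60%: T_v = 1.781 − 0.933·log₁₀(100 − 62) = 0.30706.
t = T_v·H_d²/c_v = 0.30706×8.2²/7.6 = 2.717 years.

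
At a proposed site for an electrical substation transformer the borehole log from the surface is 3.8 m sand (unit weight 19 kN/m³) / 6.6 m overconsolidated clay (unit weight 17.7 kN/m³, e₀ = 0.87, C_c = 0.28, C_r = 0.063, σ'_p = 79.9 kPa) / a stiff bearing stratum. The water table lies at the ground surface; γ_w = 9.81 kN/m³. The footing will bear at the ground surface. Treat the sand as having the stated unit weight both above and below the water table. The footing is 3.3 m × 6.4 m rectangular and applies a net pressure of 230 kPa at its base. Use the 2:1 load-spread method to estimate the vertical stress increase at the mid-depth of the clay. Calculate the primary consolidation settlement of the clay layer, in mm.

S_c ≈ 103 mm

Mid-depth of clay below the ground surface: z = 3.8 + 6.6/2 = 7.1 m.
Total vertical stress at mid-clay: σ_v = 19×3.8 + 17.7×3.3 = 130.61 kPa.
Pore pressure: u = 9.81×(7.1 − 0) = 69.651 kPa.
Initial effective stress: σ'_0 = σ_v − u = 130.61 − 69.651 = 60.959 kPa.
Stress increase at mid-clay by the 2:1 spreading method:
Δσ = qBL/((B+z)(L+z)) = 230×3.3×6.4/((3.3+7.1)(6.4+7.1)) = 34.598 kPa
Final effective stress: σ'_f = 60.959 + 34.598 = 95.557 kPa.
σ'_f = 95.557 > σ'_p = 79.9 kPa, so the stress path crosses the preconsolidation pressure — recompression up to σ'_p, then virgin compression beyond:
S_c = H/(1+e₀)·[C_r·log₁₀(σ'_p/σ'_0) + C_c·log₁₀(σ'_f/σ'_p)]
    = 6.6/1.87 × [0.063×log₁₀(79.9/60.959) + 0.28×log₁₀(95.557/79.9)]
    = 3.5294 × [0.0074031 + 0.02176] = 0.1029 m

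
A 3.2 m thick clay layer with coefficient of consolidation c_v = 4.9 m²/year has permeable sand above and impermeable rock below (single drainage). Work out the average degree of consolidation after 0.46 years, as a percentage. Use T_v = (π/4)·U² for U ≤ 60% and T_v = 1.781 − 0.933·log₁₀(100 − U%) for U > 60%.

U ≈ 52.9 %

Drainage path length: H_d = H = 3.2 m (single drainage).
T_v = c_v·t/H_d² = 4.9×0.46/3.2² = 0.22012.
T_v = 0.22012 corresponds to the U ≤ 60% branch:
U = √(4T_v/π) = 0.5294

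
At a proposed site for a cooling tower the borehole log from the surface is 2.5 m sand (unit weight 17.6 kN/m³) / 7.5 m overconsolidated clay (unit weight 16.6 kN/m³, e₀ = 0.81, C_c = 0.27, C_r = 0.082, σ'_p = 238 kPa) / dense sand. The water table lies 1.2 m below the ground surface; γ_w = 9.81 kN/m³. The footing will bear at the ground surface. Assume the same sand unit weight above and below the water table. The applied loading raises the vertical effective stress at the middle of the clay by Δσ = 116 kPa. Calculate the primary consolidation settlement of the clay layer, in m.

Mid-depth of clay below the ground surface: z = 2.5 + 7.5/2 = 6.25 m.
Total vertical stress at mid-clay: σ_v = 17.6×2.5 + 16.6×3.75 = 106.25 kPa.
Pore pressure: u = 9.81×(6.25 − 1.2) = 49.541 kPa.
Initial effective stress: σ'_0 = σ_v − u = 106.25 − 49.541 = 56.709 kPa.
Final effective stress: σ'_f = 56.709 + 116 = 172.71 kPa.
σ'_f = 172.71 ≤ σ'_p = 238 kPa, so the clay remains overconsolidated and only the recompression index applies:
S_c = C_r·H/(1+e₀)·log₁₀(σ'_f/σ'_0) = 0.082×7.5/1.81×log₁₀(172.71/56.709)
    = 0.33978 × 0.48367 = 0.1643 m

S_c ≈ 0.164 m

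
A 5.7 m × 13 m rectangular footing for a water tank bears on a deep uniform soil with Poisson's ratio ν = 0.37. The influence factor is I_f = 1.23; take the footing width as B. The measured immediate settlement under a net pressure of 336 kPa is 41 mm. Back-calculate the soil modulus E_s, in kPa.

E_s ≈ 49600 kPa

S_e = q·B·(1−ν²)/E_s · I_f  ⇒  E_s = q·B·(1−ν²)·I_f / S_e.
E_s = 336 × 5.7 × 0.8631 × 1.23 / 0.041 = 49590 kPa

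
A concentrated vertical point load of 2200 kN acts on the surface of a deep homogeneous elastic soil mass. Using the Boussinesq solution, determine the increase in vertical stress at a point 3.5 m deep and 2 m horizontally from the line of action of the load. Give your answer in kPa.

Boussinesq vertical stress below a point load on an elastic half-space:
Δσ_z = 3P/(2πz²) · [1 + (r/z)²]^(−5/2)
r/z = 2/3.5 = 0.57143; [1+(r/z)²]^(−5/2) = 0.49341.
Δσ_z = 3×2200/(2π×3.5²) × 0.49341 = 85.749 × 0.49341 = 42.31 kPa

Δσ_z ≈ 42.3 kPa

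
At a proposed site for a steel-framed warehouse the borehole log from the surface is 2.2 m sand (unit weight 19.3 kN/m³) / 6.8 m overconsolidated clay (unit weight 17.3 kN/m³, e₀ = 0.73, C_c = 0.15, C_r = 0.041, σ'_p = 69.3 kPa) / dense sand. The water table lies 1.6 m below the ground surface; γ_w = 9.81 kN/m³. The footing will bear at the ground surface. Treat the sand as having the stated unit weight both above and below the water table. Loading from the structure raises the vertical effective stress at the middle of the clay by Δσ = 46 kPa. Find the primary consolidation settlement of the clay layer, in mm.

S_c ≈ 121 mm

Mid-depth of clay below the ground surface: z = 2.2 + 6.8/2 = 5.6 m.
Total vertical stress at mid-clay: σ_v = 19.3×2.2 + 17.3×3.4 = 101.28 kPa.
Pore pressure: u = 9.81×(5.6 − 1.6) = 39.24 kPa.
Initial effective stress: σ'_0 = σ_v − u = 101.28 − 39.24 = 62.04 kPa.
Final effective stress: σ'_f = 62.04 + 46 = 108.04 kPa.
σ'_f = 108.04 > σ'_p = 69.3 kPa, so the stress path crosses the preconsolidation pressure — recompression up to σ'_p, then virgin compression beyond:
S_c = H/(1+e₀)·[C_r·log₁₀(σ'_p/σ'_0) + C_c·log₁₀(σ'_f/σ'_p)]
    = 6.8/1.73 × [0.041×log₁₀(69.3/62.04) + 0.15×log₁₀(108.04/69.3)]
    = 3.9306 × [0.0019705 + 0.028928] = 0.1214 m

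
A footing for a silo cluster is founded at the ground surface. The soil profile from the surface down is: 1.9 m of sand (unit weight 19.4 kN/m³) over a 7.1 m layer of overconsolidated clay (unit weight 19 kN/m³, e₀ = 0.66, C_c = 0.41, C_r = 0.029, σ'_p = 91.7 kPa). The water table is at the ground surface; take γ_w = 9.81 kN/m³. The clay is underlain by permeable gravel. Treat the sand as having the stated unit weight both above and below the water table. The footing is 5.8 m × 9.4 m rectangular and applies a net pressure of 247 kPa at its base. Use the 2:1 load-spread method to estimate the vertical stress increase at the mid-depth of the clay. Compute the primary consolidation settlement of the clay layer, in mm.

S_c ≈ 306 mm

Mid-depth of clay below the ground surface: z = 1.9 + 7.1/2 = 5.45 m.
Total vertical stress at mid-clay: σ_v = 19.4×1.9 + 19×3.55 = 104.31 kPa.
Pore pressure: u = 9.81×(5.45 − 0) = 53.465 kPa.
Initial effective stress: σ'_0 = σ_v − u = 104.31 − 53.465 = 50.845 kPa.
Stress increase at mid-clay by the 2:1 spreading method:
Δσ = qBL/((B+z)(L+z)) = 247×5.8×9.4/((5.8+5.45)(9.4+5.45)) = 80.607 kPa
Final effective stress: σ'_f = 50.845 + 80.607 = 131.45 kPa.
σ'_f = 131.45 > σ'_p = 91.7 kPa, so the stress path crosses the preconsolidation pressure — recompression up to σ'_p, then virgin compression beyond:
S_c = H/(1+e₀)·[C_r·log₁₀(σ'_p/σ'_0) + C_c·log₁₀(σ'_f/σ'_p)]
    = 7.1/1.66 × [0.029×log₁₀(91.7/50.845) + 0.41×log₁₀(131.45/91.7)]
    = 4.2771 × [0.0074275 + 0.06412] = 0.306 m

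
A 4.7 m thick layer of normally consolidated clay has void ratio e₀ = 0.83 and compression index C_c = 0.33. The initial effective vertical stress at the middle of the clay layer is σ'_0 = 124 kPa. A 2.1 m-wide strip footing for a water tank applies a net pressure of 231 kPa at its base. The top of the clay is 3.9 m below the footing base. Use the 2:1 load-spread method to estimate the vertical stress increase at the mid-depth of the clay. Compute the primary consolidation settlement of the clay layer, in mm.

S_c ≈ 141 mm

Mid-depth of clay below the footing base: z = 3.9 + 4.7/2 = 6.25 m.
Stress increase at mid-clay by the 2:1 spreading method:
Δσ = qB/(B+z) = 231×2.1/(2.1+6.25) = 58.096 kPa
Final effective stress: σ'_f = σ'_0 + Δσ = 124 + 58.096 = 182.1 kPa.
Normally consolidated clay, so the full stress increment lies on the virgin compression line:
S_c = C_c·H/(1+e₀)·log₁₀(σ'_f/σ'_0) = 0.33×4.7/(1+0.83)×log₁₀(182.1/124)
    = 0.84754 × 0.16689 = 0.1414 m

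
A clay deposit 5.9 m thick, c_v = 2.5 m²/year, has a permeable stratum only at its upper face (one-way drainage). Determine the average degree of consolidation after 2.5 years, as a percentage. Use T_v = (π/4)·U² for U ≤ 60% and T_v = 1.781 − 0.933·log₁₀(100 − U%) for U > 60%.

Drainage path length: H_d = H = 5.9 m (single drainage).
T_v = c_v·t/H_d² = 2.5×2.5/5.9² = 0.17955.
T_v = 0.17955 corresponds to the U ≤ 60% branch:
U = √(4T_v/π) = 0.4781

U ≈ 47.8 %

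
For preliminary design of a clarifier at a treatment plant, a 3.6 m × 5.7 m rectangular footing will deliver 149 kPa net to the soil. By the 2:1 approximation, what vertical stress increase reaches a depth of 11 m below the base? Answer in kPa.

Δσ_z ≈ 12.5 kPa

By the 2:1 method the load spreads at 1 horizontal : 2 vertical, so at depth z the loaded area has grown by z in each plan dimension:
Δσ = qBL/((B+z)(L+z)) = 149×3.6×5.7/((3.6+11)(5.7+11)) = 12.54 kPa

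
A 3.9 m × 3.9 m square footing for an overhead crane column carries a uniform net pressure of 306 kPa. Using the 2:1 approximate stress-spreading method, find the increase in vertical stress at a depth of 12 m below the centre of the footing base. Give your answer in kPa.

By the 2:1 method the load spreads at 1 horizontal : 2 vertical, so at depth z the loaded area has grown by z in each plan dimension:
Δσ = qBL/((B+z)(L+z)) = 306×3.9×3.9/((3.9+12)(3.9+12)) = 18.41 kPa

Δσ_z ≈ 18.4 kPa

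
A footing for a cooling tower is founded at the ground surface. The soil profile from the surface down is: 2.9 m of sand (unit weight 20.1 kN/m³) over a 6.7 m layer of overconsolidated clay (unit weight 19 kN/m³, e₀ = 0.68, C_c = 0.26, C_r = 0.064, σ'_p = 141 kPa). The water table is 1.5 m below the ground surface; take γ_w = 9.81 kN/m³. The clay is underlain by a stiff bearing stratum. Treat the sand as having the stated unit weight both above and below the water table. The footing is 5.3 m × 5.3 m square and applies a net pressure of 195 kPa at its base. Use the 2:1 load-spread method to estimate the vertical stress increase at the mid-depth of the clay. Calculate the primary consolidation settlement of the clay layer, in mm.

Mid-depth of clay below the ground surface: z = 2.9 + 6.7/2 = 6.25 m.
Total vertical stress at mid-clay: σ_v = 20.1×2.9 + 19×3.35 = 121.94 kPa.
Pore pressure: u = 9.81×(6.25 − 1.5) = 46.598 kPa.
Initial effective stress: σ'_0 = σ_v − u = 121.94 − 46.598 = 75.342 kPa.
Stress increase at mid-clay by the 2:1 spreading method:
Δσ = qBL/((B+z)(L+z)) = 195×5.3×5.3/((5.3+6.25)(5.3+6.25)) = 41.06 kPa
Final effective stress: σ'_f = 75.342 + 41.06 = 116.4 kPa.
σ'_f = 116.4 ≤ σ'_p = 141 kPa, so the clay remains overconsolidated and only the recompression index applies:
S_c = C_r·H/(1+e₀)·log₁₀(σ'_f/σ'_0) = 0.064×6.7/1.68×log₁₀(116.4/75.342)
    = 0.25524 × 0.18892 = 0.04822 m

S_c ≈ 48.2 mm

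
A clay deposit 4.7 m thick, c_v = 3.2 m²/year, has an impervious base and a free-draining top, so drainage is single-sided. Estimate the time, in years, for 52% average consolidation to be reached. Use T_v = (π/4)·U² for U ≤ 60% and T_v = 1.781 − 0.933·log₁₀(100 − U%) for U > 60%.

Drainage path length: H_d = H = 4.7 m (single drainage).
U ≤ 60%: T_v = (π/4)·U² = (π/4)×0.52² = 0.21237.
t = T_v·H_d²/c_v = 0.21237×4.7²/3.2 = 1.466 years.

t ≈ 1.47 years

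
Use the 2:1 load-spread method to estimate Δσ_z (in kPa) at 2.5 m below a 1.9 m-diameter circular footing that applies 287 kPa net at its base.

By the 2:1 method the load spreads at 1 horizontal : 2 vertical, so at depth z the loaded area has grown by z in each plan dimension:
Δσ ≈ qD²/(D+z)² = 287×1.9²/(1.9+2.5)² = 53.516 kPa

Δσ_z ≈ 53.5 kPa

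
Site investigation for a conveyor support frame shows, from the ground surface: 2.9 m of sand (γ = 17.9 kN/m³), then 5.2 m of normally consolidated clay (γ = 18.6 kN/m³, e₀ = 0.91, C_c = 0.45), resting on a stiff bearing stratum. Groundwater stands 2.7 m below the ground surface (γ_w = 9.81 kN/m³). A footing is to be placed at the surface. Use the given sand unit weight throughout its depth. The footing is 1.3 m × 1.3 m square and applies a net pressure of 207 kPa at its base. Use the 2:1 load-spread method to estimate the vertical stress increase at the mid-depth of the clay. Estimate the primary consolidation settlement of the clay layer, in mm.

S_c ≈ 52.6 mm

Mid-depth of clay below the ground surface: z = 2.9 + 5.2/2 = 5.5 m.
Total vertical stress at mid-clay: σ_v = 17.9×2.9 + 18.6×2.6 = 100.27 kPa.
Pore pressure: u = 9.81×(5.5 − 2.7) = 27.468 kPa.
Initial effective stress: σ'_0 = σ_v − u = 100.27 − 27.468 = 72.802 kPa.
Stress increase at mid-clay by the 2:1 spreading method:
Δσ = qBL/((B+z)(L+z)) = 207×1.3×1.3/((1.3+5.5)(1.3+5.5)) = 7.5655 kPa
Final effective stress: σ'_f = σ'_0 + Δσ = 72.802 + 7.5655 = 80.368 kPa.
Normally consolidated clay, so the full stress increment lies on the virgin compression line:
S_c = C_c·H/(1+e₀)·log₁₀(σ'_f/σ'_0) = 0.45×5.2/(1+0.91)×log₁₀(80.368/72.802)
    = 1.2251 × 0.04294 = 0.05261 m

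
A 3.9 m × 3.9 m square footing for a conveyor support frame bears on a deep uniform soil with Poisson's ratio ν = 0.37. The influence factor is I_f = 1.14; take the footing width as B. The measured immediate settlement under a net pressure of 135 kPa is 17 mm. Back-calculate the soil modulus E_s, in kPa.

E_s ≈ 30500 kPa

S_e = q·B·(1−ν²)/E_s · I_f  ⇒  E_s = q·B·(1−ν²)·I_f / S_e.
E_s = 135 × 3.9 × 0.8631 × 1.14 / 0.017 = 30470 kPa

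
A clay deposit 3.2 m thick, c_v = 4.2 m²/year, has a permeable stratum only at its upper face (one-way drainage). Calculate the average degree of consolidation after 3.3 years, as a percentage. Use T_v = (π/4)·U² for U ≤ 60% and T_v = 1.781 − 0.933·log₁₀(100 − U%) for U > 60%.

Drainage path length: H_d = H = 3.2 m (single drainage).
T_v = c_v·t/H_d² = 4.2×3.3/3.2² = 1.3535.
T_v = 1.3535 corresponds to the U > 60% branch:
U = 1 − 10^((1.781 − T_v)/0.933)/100 = 0.9713

U ≈ 97.1 %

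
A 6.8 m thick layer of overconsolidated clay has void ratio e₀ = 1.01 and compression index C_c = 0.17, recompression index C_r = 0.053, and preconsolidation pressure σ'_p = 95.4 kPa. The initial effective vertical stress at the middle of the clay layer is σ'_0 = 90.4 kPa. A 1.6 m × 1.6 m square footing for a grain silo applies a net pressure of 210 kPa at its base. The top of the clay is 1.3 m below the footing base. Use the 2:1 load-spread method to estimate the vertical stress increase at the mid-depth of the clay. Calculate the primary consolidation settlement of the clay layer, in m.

S_c ≈ 0.0256 m

Mid-depth of clay below the footing base: z = 1.3 + 6.8/2 = 4.7 m.
Stress increase at mid-clay by the 2:1 spreading method:
Δσ = qBL/((B+z)(L+z)) = 210×1.6×1.6/((1.6+4.7)(1.6+4.7)) = 13.545 kPa
Final effective stress: σ'_f = 90.4 + 13.545 = 103.95 kPa.
σ'_f = 103.95 > σ'_p = 95.4 kPa, so the stress path crosses the preconsolidation pressure — recompression up to σ'_p, then virgin compression beyond:
S_c = H/(1+e₀)·[C_r·log₁₀(σ'_p/σ'_0) + C_c·log₁₀(σ'_f/σ'_p)]
    = 6.8/2.01 × [0.053×log₁₀(95.4/90.4) + 0.17×log₁₀(103.95/95.4)]
    = 3.3831 × [0.0012391 + 0.0063369] = 0.02563 m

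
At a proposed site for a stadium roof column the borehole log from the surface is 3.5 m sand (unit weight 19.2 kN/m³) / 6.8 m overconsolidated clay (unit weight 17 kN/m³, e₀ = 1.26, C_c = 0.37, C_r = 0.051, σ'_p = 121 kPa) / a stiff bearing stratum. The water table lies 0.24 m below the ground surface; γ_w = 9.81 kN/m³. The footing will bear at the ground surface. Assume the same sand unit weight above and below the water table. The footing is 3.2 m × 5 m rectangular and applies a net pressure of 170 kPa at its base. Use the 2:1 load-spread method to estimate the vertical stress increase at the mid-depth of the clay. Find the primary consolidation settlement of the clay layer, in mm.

S_c ≈ 21.4 mm

Mid-depth of clay below the ground surface: z = 3.5 + 6.8/2 = 6.9 m.
Total vertical stress at mid-clay: σ_v = 19.2×3.5 + 17×3.4 = 125 kPa.
Pore pressure: u = 9.81×(6.9 − 0.24) = 65.335 kPa.
Initial effective stress: σ'_0 = σ_v − u = 125 − 65.335 = 59.665 kPa.
Stress increase at mid-clay by the 2:1 spreading method:
Δσ = qBL/((B+z)(L+z)) = 170×3.2×5/((3.2+6.9)(5+6.9)) = 22.631 kPa
Final effective stress: σ'_f = 59.665 + 22.631 = 82.296 kPa.
σ'_f = 82.296 ≤ σ'_p = 121 kPa, so the clay remains overconsolidated and only the recompression index applies:
S_c = C_r·H/(1+e₀)·log₁₀(σ'_f/σ'_0) = 0.051×6.8/2.26×log₁₀(82.296/59.665)
    = 0.15345 × 0.13966 = 0.02143 m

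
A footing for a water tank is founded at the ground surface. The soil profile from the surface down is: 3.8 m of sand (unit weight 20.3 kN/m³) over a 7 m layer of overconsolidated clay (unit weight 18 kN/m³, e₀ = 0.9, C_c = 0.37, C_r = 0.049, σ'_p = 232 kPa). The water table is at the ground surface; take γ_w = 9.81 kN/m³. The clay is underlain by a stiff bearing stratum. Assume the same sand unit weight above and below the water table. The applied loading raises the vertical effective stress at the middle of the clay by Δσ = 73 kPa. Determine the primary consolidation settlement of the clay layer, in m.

Mid-depth of clay below the ground surface: z = 3.8 + 7/2 = 7.3 m.
Total vertical stress at mid-clay: σ_v = 20.3×3.8 + 18×3.5 = 140.14 kPa.
Pore pressure: u = 9.81×(7.3 − 0) = 71.613 kPa.
Initial effective stress: σ'_0 = σ_v − u = 140.14 − 71.613 = 68.527 kPa.
Final effective stress: σ'_f = 68.527 + 73 = 141.53 kPa.
σ'_f = 141.53 ≤ σ'_p = 232 kPa, so the clay remains overconsolidated and only the recompression index applies:
S_c = C_r·H/(1+e₀)·log₁₀(σ'_f/σ'_0) = 0.049×7/1.9×log₁₀(141.53/68.527)
    = 0.18053 × 0.31499 = 0.05686 m

S_c ≈ 0.0569 m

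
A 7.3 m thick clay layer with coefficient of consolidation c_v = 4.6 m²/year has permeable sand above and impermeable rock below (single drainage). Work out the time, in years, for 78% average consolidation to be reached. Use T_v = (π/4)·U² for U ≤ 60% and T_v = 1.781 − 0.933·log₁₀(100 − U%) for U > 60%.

t ≈ 6.12 years

Drainage path length: H_d = H = 7.3 m (single drainage).
U > 60%: T_v = 1.781 − 0.933·log₁₀(100 − 78) = 0.52852.
t = T_v·H_d²/c_v = 0.52852×7.3²/4.6 = 6.123 years.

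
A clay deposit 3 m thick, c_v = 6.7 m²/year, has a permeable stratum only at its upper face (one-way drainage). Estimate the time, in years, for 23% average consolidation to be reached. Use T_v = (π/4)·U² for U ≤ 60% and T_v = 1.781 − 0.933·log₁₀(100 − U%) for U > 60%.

Drainage path length: H_d = H = 3 m (single drainage).
U ≤ 60%: T_v = (π/4)·U² = (π/4)×0.23² = 0.041548.
t = T_v·H_d²/c_v = 0.041548×3²/6.7 = 0.05581 years.

t ≈ 0.0558 years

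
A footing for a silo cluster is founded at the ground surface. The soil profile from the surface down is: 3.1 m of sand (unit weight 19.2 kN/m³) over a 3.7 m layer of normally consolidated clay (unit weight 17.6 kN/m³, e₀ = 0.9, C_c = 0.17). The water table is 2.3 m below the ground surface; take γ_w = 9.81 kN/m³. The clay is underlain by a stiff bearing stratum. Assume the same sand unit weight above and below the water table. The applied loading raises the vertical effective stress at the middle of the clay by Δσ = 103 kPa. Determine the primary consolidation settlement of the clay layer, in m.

Mid-depth of clay below the ground surface: z = 3.1 + 3.7/2 = 4.95 m.
Total vertical stress at mid-clay: σ_v = 19.2×3.1 + 17.6×1.85 = 92.08 kPa.
Pore pressure: u = 9.81×(4.95 − 2.3) = 25.997 kPa.
Initial effective stress: σ'_0 = σ_v − u = 92.08 − 25.997 = 66.083 kPa.
Final effective stress: σ'_f = σ'_0 + Δσ = 66.083 + 103 = 169.08 kPa.
Normally consolidated clay, so the full stress increment lies on the virgin compression line:
S_c = C_c·H/(1+e₀)·log₁₀(σ'_f/σ'_0) = 0.17×3.7/(1+0.9)×log₁₀(169.08/66.083)
    = 0.33105 × 0.408 = 0.1351 m

S_c ≈ 0.135 m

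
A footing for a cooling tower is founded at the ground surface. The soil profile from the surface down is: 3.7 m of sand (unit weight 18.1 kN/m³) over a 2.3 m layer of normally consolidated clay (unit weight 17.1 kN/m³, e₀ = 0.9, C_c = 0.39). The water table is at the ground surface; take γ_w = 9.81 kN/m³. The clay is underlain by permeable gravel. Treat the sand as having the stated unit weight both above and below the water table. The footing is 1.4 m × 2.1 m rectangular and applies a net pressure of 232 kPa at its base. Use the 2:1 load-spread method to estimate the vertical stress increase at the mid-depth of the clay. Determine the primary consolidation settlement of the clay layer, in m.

S_c ≈ 0.0693 m

Mid-depth of clay below the ground surface: z = 3.7 + 2.3/2 = 4.85 m.
Total vertical stress at mid-clay: σ_v = 18.1×3.7 + 17.1×1.15 = 86.635 kPa.
Pore pressure: u = 9.81×(4.85 − 0) = 47.578 kPa.
Initial effective stress: σ'_0 = σ_v − u = 86.635 − 47.578 = 39.057 kPa.
Stress increase at mid-clay by the 2:1 spreading method:
Δσ = qBL/((B+z)(L+z)) = 232×1.4×2.1/((1.4+4.85)(2.1+4.85)) = 15.703 kPa
Final effective stress: σ'_f = σ'_0 + Δσ = 39.057 + 15.703 = 54.76 kPa.
Normally consolidated clay, so the full stress increment lies on the virgin compression line:
S_c = C_c·H/(1+e₀)·log₁₀(σ'_f/σ'_0) = 0.39×2.3/(1+0.9)×log₁₀(54.76/39.057)
    = 0.47211 × 0.14676 = 0.06929 m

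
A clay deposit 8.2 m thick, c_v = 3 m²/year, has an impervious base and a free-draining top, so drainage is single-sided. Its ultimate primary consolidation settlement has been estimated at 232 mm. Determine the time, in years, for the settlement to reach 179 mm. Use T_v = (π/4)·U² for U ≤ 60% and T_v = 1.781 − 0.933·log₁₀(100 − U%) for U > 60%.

t ≈ 11.5 years

Drainage path length: H_d = H = 8.2 m (single drainage).
U = S(t)/S_ult = 179/232 = 0.7716.
U > 60%: T_v = 1.781 − 0.933·log₁₀(100 − 77.155) = 0.51325.
t = T_v·H_d²/c_v = 0.51325×8.2²/3 = 11.5 years.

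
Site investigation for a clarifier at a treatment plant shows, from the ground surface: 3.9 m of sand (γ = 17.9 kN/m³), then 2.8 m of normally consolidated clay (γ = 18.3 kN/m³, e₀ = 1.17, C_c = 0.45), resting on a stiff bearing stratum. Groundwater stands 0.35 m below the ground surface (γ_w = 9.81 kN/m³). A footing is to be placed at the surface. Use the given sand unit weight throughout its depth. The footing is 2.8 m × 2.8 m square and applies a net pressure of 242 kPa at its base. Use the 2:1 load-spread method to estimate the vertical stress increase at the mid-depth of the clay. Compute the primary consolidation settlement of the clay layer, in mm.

Mid-depth of clay below the ground surface: z = 3.9 + 2.8/2 = 5.3 m.
Total vertical stress at mid-clay: σ_v = 17.9×3.9 + 18.3×1.4 = 95.43 kPa.
Pore pressure: u = 9.81×(5.3 − 0.35) = 48.56 kPa.
Initial effective stress: σ'_0 = σ_v − u = 95.43 − 48.56 = 46.87 kPa.
Stress increase at mid-clay by the 2:1 spreading method:
Δσ = qBL/((B+z)(L+z)) = 242×2.8×2.8/((2.8+5.3)(2.8+5.3)) = 28.918 kPa
Final effective stress: σ'_f = σ'_0 + Δσ = 46.87 + 28.918 = 75.788 kPa.
Normally consolidated clay, so the full stress increment lies on the virgin compression line:
S_c = C_c·H/(1+e₀)·log₁₀(σ'_f/σ'_0) = 0.45×2.8/(1+1.17)×log₁₀(75.788/46.87)
    = 0.58065 × 0.20871 = 0.1212 m

S_c ≈ 121 mm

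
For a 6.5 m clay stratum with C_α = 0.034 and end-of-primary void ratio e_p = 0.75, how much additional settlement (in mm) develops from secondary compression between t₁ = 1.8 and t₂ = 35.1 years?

S_s ≈ 163 mm

Secondary compression: S_s = C_α·H/(1+e_p)·log₁₀(t₂/t₁)
S_s = 0.034×6.5/(1+0.75)×log₁₀(35.1/1.8)
    = 0.1263 × 1.29 = 0.1629 m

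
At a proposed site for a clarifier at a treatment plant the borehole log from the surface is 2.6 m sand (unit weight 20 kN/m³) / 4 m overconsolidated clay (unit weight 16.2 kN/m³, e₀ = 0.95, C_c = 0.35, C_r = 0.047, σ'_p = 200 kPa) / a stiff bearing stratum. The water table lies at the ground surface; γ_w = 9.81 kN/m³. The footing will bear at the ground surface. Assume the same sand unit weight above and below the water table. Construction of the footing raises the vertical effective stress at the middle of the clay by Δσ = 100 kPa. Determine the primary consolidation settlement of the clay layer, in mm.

Mid-depth of clay below the ground surface: z = 2.6 + 4/2 = 4.6 m.
Total vertical stress at mid-clay: σ_v = 20×2.6 + 16.2×2 = 84.4 kPa.
Pore pressure: u = 9.81×(4.6 − 0) = 45.126 kPa.
Initial effective stress: σ'_0 = σ_v − u = 84.4 − 45.126 = 39.274 kPa.
Final effective stress: σ'_f = 39.274 + 100 = 139.27 kPa.
σ'_f = 139.27 ≤ σ'_p = 200 kPa, so the clay remains overconsolidated and only the recompression index applies:
S_c = C_r·H/(1+e₀)·log₁₀(σ'_f/σ'_0) = 0.047×4/1.95×log₁₀(139.27/39.274)
    = 0.096411 × 0.54975 = 0.053 m

S_c ≈ 53 mm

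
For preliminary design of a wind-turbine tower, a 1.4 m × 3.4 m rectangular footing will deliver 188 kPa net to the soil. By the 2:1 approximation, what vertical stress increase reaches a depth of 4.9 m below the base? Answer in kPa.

By the 2:1 method the load spreads at 1 horizontal : 2 vertical, so at depth z the loaded area has grown by z in each plan dimension:
Δσ = qBL/((B+z)(L+z)) = 188×1.4×3.4/((1.4+4.9)(3.4+4.9)) = 17.114 kPa

Δσ_z ≈ 17.1 kPa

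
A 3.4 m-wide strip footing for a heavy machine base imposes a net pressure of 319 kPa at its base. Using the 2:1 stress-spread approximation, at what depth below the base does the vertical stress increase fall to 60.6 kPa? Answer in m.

2:1 spreading — at depth z the loaded area has grown by z in each plan dimension:
qB/(B+z) = Δσ_z ⇒ z = qB/Δσ_z − B = 319×3.4/60.6 − 3.4 = 14.5 m

z ≈ 14.5 m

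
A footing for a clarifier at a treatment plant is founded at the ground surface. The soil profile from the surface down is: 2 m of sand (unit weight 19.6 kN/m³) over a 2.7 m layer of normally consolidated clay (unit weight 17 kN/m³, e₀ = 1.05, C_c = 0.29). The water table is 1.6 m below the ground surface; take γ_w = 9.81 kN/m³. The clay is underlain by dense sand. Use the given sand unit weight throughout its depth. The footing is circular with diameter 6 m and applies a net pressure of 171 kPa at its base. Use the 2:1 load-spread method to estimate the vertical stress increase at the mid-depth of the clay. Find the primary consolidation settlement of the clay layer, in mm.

Mid-depth of clay below the ground surface: z = 2 + 2.7/2 = 3.35 m.
Total vertical stress at mid-clay: σ_v = 19.6×2 + 17×1.35 = 62.15 kPa.
Pore pressure: u = 9.81×(3.35 − 1.6) = 17.168 kPa.
Initial effective stress: σ'_0 = σ_v − u = 62.15 − 17.168 = 44.982 kPa.
Stress increase at mid-clay by the 2:1 spreading method:
Δσ ≈ qD²/(D+z)² = 171×6²/(6+3.35)² = 70.417 kPa
Final effective stress: σ'_f = σ'_0 + Δσ = 44.982 + 70.417 = 115.4 kPa.
Normally consolidated clay, so the full stress increment lies on the virgin compression line:
S_c = C_c·H/(1+e₀)·log₁₀(σ'_f/σ'_0) = 0.29×2.7/(1+1.05)×log₁₀(115.4/44.982)
    = 0.38195 × 0.40917 = 0.1563 m

S_c ≈ 156 mm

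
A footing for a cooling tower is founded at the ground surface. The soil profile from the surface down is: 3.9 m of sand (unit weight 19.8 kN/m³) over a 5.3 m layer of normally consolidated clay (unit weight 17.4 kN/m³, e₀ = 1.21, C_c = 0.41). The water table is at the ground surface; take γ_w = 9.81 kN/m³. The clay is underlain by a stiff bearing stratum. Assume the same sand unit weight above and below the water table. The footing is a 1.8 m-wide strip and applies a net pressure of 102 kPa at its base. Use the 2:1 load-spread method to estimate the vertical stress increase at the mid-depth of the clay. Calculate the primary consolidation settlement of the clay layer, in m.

Mid-depth of clay below the ground surface: z = 3.9 + 5.3/2 = 6.55 m.
Total vertical stress at mid-clay: σ_v = 19.8×3.9 + 17.4×2.65 = 123.33 kPa.
Pore pressure: u = 9.81×(6.55 − 0) = 64.255 kPa.
Initial effective stress: σ'_0 = σ_v − u = 123.33 − 64.255 = 59.075 kPa.
Stress increase at mid-clay by the 2:1 spreading method:
Δσ = qB/(B+z) = 102×1.8/(1.8+6.55) = 21.988 kPa
Final effective stress: σ'_f = σ'_0 + Δσ = 59.075 + 21.988 = 81.063 kPa.
Normally consolidated clay, so the full stress increment lies on the virgin compression line:
S_c = C_c·H/(1+e₀)·log₁₀(σ'_f/σ'_0) = 0.41×5.3/(1+1.21)×log₁₀(81.063/59.075)
    = 0.98326 × 0.13742 = 0.1351 m

S_c ≈ 0.135 m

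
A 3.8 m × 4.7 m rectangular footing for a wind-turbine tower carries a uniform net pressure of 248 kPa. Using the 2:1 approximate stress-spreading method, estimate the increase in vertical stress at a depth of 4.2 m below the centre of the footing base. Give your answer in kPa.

Δσ_z ≈ 62.2 kPa

By the 2:1 method the load spreads at 1 horizontal : 2 vertical, so at depth z the loaded area has grown by z in each plan dimension:
Δσ = qBL/((B+z)(L+z)) = 248×3.8×4.7/((3.8+4.2)(4.7+4.2)) = 62.209 kPa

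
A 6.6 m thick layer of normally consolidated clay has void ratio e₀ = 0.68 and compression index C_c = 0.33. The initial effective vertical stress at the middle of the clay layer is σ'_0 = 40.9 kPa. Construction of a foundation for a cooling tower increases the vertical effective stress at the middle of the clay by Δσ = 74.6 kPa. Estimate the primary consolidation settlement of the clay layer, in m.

S_c ≈ 0.584 m

Final effective stress: σ'_f = σ'_0 + Δσ = 40.9 + 74.6 = 115.5 kPa.
Normally consolidated clay, so the full stress increment lies on the virgin compression line:
S_c = C_c·H/(1+e₀)·log₁₀(σ'_f/σ'_0) = 0.33×6.6/(1+0.68)×log₁₀(115.5/40.9)
    = 1.2964 × 0.45086 = 0.5845 m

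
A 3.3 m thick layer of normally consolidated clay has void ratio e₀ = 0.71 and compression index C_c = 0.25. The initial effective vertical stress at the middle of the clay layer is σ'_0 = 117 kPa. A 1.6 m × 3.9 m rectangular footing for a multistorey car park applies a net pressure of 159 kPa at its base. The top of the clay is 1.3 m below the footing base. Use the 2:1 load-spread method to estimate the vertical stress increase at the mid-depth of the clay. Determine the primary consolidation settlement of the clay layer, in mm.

S_c ≈ 50.4 mm

Mid-depth of clay below the footing base: z = 1.3 + 3.3/2 = 2.95 m.
Stress increase at mid-clay by the 2:1 spreading method:
Δσ = qBL/((B+z)(L+z)) = 159×1.6×3.9/((1.6+2.95)(3.9+2.95)) = 31.833 kPa
Final effective stress: σ'_f = σ'_0 + Δσ = 117 + 31.833 = 148.83 kPa.
Normally consolidated clay, so the full stress increment lies on the virgin compression line:
S_c = C_c·H/(1+e₀)·log₁₀(σ'_f/σ'_0) = 0.25×3.3/(1+0.71)×log₁₀(148.83/117)
    = 0.48246 × 0.1045 = 0.05042 m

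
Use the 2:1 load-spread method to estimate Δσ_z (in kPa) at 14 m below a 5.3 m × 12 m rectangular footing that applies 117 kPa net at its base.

By the 2:1 method the load spreads at 1 horizontal : 2 vertical, so at depth z the loaded area has grown by z in each plan dimension:
Δσ = qBL/((B+z)(L+z)) = 117×5.3×12/((5.3+14)(12+14)) = 14.829 kPa

Δσ_z ≈ 14.8 kPa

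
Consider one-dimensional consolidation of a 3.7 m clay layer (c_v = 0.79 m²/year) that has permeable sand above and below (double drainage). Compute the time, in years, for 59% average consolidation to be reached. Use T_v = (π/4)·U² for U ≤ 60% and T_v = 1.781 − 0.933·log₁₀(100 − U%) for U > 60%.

Drainage path length: H_d = H/2 = 1.85 m (double drainage).
U ≤ 60%: T_v = (π/4)·U² = (π/4)×0.59² = 0.2734.
t = T_v·H_d²/c_v = 0.2734×1.85²/0.79 = 1.184 years.

t ≈ 1.18 years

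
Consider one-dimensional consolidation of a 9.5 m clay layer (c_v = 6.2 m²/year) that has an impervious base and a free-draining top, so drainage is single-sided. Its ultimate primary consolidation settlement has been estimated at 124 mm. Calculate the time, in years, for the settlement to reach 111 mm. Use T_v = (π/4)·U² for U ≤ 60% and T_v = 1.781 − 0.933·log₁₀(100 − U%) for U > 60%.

Drainage path length: H_d = H = 9.5 m (single drainage).
U = S(t)/S_ult = 111/124 = 0.8952.
U > 60%: T_v = 1.781 − 0.933·log₁₀(100 − 89.516) = 0.82885.
t = T_v·H_d²/c_v = 0.82885×9.5²/6.2 = 12.07 years.

t ≈ 12.1 years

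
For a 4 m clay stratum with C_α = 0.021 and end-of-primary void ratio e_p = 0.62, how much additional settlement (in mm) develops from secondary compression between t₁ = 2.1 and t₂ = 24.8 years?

S_s ≈ 55.6 mm

Secondary compression: S_s = C_α·H/(1+e_p)·log₁₀(t₂/t₁)
S_s = 0.021×4/(1+0.62)×log₁₀(24.8/2.1)
    = 0.05185 × 1.072 = 0.0556 m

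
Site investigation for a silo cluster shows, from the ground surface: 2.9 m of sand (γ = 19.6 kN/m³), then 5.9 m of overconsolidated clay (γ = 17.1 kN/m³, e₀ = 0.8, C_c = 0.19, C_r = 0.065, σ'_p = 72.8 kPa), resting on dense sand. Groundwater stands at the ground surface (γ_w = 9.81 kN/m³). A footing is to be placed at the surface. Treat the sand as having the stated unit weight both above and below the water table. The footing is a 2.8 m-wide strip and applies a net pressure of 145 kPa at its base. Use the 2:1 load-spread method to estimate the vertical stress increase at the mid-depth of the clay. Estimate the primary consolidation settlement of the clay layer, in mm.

Mid-depth of clay below the ground surface: z = 2.9 + 5.9/2 = 5.85 m.
Total vertical stress at mid-clay: σ_v = 19.6×2.9 + 17.1×2.95 = 107.29 kPa.
Pore pressure: u = 9.81×(5.85 − 0) = 57.389 kPa.
Initial effective stress: σ'_0 = σ_v − u = 107.29 − 57.389 = 49.901 kPa.
Stress increase at mid-clay by the 2:1 spreading method:
Δσ = qB/(B+z) = 145×2.8/(2.8+5.85) = 46.936 kPa
Final effective stress: σ'_f = 49.901 + 46.936 = 96.837 kPa.
σ'_f = 96.837 > σ'_p = 72.8 kPa, so the stress path crosses the preconsolidation pressure — recompression up to σ'_p, then virgin compression beyond:
S_c = H/(1+e₀)·[C_r·log₁₀(σ'_p/σ'_0) + C_c·log₁₀(σ'_f/σ'_p)]
    = 5.9/1.8 × [0.065×log₁₀(72.8/49.901) + 0.19×log₁₀(96.837/72.8)]
    = 3.2778 × [0.010661 + 0.023543] = 0.1121 m

S_c ≈ 112 mm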